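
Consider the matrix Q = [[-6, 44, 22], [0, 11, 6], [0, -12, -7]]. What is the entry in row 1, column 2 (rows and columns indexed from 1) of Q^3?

Characteristic polynomial: r^3 + 2r^2 - 29r - 30 = (r - 5)(r + 1)(r + 6), so the eigenvalues are -6, -1, 5.
r=5: eigenvector (2, 1, -1).
r=-1: eigenvector (0, 1, -2).
r=-6: eigenvector (1, 0, 0).
P = [[2, 0, 1], [1, 1, 0], [-1, -2, 0]], D = diag(5, -1, -6), P⁻¹ = [[0, 2, 1], [0, -1, -1], [1, -4, -2]].
Q³ = P·diag(125, -1, -216)·P⁻¹ = [[-216, 1364, 682], [0, 251, 126], [0, -252, -127]].
The requested entry is 1364.

1364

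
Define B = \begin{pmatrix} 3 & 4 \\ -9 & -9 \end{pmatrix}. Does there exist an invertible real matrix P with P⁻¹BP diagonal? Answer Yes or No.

Characteristic polynomial: p(λ) = λ^2 + 6λ + 9 = (λ + 3)^2.
λ = -3 has algebraic multiplicity 2; rank(B + 3I) = 1, so geometric multiplicity = 1.
Geometric multiplicity < algebraic multiplicity, so B is not diagonalizable.

No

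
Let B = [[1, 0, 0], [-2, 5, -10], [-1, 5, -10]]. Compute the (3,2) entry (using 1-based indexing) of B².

Characteristic polynomial: μ^3 + 4μ^2 - 5μ = μ(μ - 1)(μ + 5), so the eigenvalues are -5, 0, 1.
μ=1: eigenvector (1, -2, -1).
μ=-5: eigenvector (0, -1, -1).
μ=0: eigenvector (0, 2, 1).
P = [[1, 0, 0], [-2, -1, 2], [-1, -1, 1]], D = diag(1, -5, 0), P⁻¹ = [[1, 0, 0], [0, 1, -2], [1, 1, -1]].
B² = P·diag(1, 25, 0)·P⁻¹ = [[1, 0, 0], [-2, -25, 50], [-1, -25, 50]].
The requested entry is -25.

-25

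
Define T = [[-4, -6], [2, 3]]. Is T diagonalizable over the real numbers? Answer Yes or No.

Yes

Characteristic polynomial: p(λ) = λ^2 + λ = λ(λ + 1).
All 2 eigenvalues are distinct, so T is diagonalizable.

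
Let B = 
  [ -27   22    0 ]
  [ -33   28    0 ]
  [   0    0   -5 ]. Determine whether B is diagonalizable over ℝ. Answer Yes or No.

Characteristic polynomial: p(r) = r^3 + 4r^2 - 35r - 150 = (r - 6)(r + 5)^2.
r = -5 has algebraic multiplicity 2; rank(B + 5I) = 1, so geometric multiplicity = 2.
Every eigenvalue has geometric = algebraic multiplicity, so B is diagonalizable.

Yes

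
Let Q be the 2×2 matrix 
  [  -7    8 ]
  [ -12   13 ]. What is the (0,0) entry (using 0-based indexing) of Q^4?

Characteristic polynomial: λ^2 - 6λ + 5 = (λ - 5)(λ - 1), so the eigenvalues are 1, 5.
λ=5: eigenvector (-2, -3).
λ=1: eigenvector (1, 1).
P = [[-2, 1], [-3, 1]], D = diag(5, 1), P⁻¹ = [[1, -1], [3, -2]].
Q⁴ = P·diag(625, 1)·P⁻¹ = [[-1247, 1248], [-1872, 1873]].
The requested entry is -1247.

-1247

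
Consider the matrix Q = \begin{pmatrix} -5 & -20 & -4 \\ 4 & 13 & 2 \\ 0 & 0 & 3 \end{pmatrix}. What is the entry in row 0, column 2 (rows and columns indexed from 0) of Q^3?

-196

Characteristic polynomial: μ^3 - 11μ^2 + 39μ - 45 = (μ - 5)(μ - 3)^2, so the eigenvalues are 3, 3, 5.
μ=3: eigenvector (5, -2, 0).
μ=5: eigenvector (-2, 1, 0).
μ=3: eigenvector (12, -5, 1).
P = [[5, -2, 12], [-2, 1, -5], [0, 0, 1]], D = diag(3, 5, 3), P⁻¹ = [[1, 2, -2], [2, 5, 1], [0, 0, 1]].
Q³ = P·diag(27, 125, 27)·P⁻¹ = [[-365, -980, -196], [196, 517, 98], [0, 0, 27]].
The requested entry is -196.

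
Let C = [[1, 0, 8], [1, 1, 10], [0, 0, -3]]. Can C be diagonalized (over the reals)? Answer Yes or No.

Characteristic polynomial: p(s) = s^3 + s^2 - 5s + 3 = (s - 1)^2(s + 3).
s = 1 has algebraic multiplicity 2; rank(C − 1I) = 2, so geometric multiplicity = 1.
Geometric multiplicity < algebraic multiplicity, so C is not diagonalizable.

No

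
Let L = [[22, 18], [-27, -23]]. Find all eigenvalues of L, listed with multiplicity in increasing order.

Characteristic polynomial: p(s) = s^2 + s - 20 = (s - 4)(s + 5).
Roots (with multiplicity): -5, 4.

-5, 4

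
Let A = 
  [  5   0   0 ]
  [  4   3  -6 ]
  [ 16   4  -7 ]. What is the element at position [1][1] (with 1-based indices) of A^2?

Characteristic polynomial: μ^3 - μ^2 - 17μ - 15 = (μ - 5)(μ + 1)(μ + 3), so the eigenvalues are -3, -1, 5.
μ=5: eigenvector (1, -1, 1).
μ=-1: eigenvector (0, 3, 2).
μ=-3: eigenvector (0, 1, 1).
P = [[1, 0, 0], [-1, 3, 1], [1, 2, 1]], D = diag(5, -1, -3), P⁻¹ = [[1, 0, 0], [2, 1, -1], [-5, -2, 3]].
A² = P·diag(25, 1, 9)·P⁻¹ = [[25, 0, 0], [-64, -15, 24], [-16, -16, 25]].
The requested entry is 25.

25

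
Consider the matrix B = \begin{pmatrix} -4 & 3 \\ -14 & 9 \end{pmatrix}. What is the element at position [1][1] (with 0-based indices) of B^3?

Characteristic polynomial: r^2 - 5r + 6 = (r - 3)(r - 2), so the eigenvalues are 2, 3.
r=2: eigenvector (1, 2).
r=3: eigenvector (3, 7).
P = [[1, 3], [2, 7]], D = diag(2, 3), P⁻¹ = [[7, -3], [-2, 1]].
B³ = P·diag(8, 27)·P⁻¹ = [[-106, 57], [-266, 141]].
The requested entry is 141.

141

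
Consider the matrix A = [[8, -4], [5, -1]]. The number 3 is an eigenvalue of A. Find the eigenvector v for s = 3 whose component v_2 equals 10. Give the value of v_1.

8

A − 3I = [[5, -4], [5, -4]].
Solving (A − 3I)v = 0 gives the eigenspace spanned by (8, 10).
With v_2 = 10, v = (8, 10), so v_1 = 8.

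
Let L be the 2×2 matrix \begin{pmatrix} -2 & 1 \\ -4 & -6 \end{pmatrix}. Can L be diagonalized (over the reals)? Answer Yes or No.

No

Characteristic polynomial: p(s) = s^2 + 8s + 16 = (s + 4)^2.
s = -4 has algebraic multiplicity 2; rank(L + 4I) = 1, so geometric multiplicity = 1.
Geometric multiplicity < algebraic multiplicity, so L is not diagonalizable.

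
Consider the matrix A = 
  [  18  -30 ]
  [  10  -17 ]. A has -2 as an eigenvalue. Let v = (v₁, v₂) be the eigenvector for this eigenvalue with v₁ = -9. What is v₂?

A + 2I = [[20, -30], [10, -15]].
Solving (A + 2I)v = 0 gives the eigenspace spanned by (-9, -6).
With v₁ = -9, v = (-9, -6), so v₂ = -6.

-6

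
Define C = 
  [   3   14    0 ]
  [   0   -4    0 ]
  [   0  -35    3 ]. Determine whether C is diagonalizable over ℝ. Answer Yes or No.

Yes

Characteristic polynomial: p(λ) = λ^3 - 2λ^2 - 15λ + 36 = (λ - 3)^2(λ + 4).
λ = 3 has algebraic multiplicity 2; rank(C − 3I) = 1, so geometric multiplicity = 2.
Every eigenvalue has geometric = algebraic multiplicity, so C is diagonalizable.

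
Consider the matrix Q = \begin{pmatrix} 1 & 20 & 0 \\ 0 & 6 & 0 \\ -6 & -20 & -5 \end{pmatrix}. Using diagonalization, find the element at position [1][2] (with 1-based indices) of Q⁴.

Characteristic polynomial: μ^3 - 2μ^2 - 29μ + 30 = (μ - 6)(μ - 1)(μ + 5), so the eigenvalues are -5, 1, 6.
μ=1: eigenvector (1, 0, -1).
μ=6: eigenvector (4, 1, -4).
μ=-5: eigenvector (0, 0, 1).
P = [[1, 4, 0], [0, 1, 0], [-1, -4, 1]], D = diag(1, 6, -5), P⁻¹ = [[1, -4, 0], [0, 1, 0], [1, 0, 1]].
Q⁴ = P·diag(1, 1296, 625)·P⁻¹ = [[1, 5180, 0], [0, 1296, 0], [624, -5180, 625]].
The requested entry is 5180.

5180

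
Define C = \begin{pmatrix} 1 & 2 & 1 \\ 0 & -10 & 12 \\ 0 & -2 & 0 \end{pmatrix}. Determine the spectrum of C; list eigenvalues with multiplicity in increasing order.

Characteristic polynomial: p(λ) = λ^3 + 9λ^2 + 14λ - 24 = (λ - 1)(λ + 4)(λ + 6).
Roots (with multiplicity): -6, -4, 1.

-6, -4, 1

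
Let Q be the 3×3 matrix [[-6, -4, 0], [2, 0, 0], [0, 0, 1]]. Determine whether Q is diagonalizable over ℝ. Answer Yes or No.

Characteristic polynomial: p(r) = r^3 + 5r^2 + 2r - 8 = (r - 1)(r + 2)(r + 4).
All 3 eigenvalues are distinct, so Q is diagonalizable.

Yes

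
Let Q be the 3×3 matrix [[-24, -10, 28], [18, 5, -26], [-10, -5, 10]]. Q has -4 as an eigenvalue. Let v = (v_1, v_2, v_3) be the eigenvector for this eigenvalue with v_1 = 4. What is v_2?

Q + 4I = [[-20, -10, 28], [18, 9, -26], [-10, -5, 14]].
Solving (Q + 4I)v = 0 gives the eigenspace spanned by (4, -8, 0).
With v_1 = 4, v = (4, -8, 0), so v_2 = -8.

-8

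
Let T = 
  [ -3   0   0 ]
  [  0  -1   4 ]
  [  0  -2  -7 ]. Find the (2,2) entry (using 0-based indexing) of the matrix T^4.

Characteristic polynomial: r^3 + 11r^2 + 39r + 45 = (r + 3)^2(r + 5), so the eigenvalues are -5, -3, -3.
r=-3: eigenvector (1, 0, 0).
r=-5: eigenvector (0, 1, -1).
r=-3: eigenvector (0, 2, -1).
P = [[1, 0, 0], [0, 1, 2], [0, -1, -1]], D = diag(-3, -5, -3), P⁻¹ = [[1, 0, 0], [0, -1, -2], [0, 1, 1]].
T⁴ = P·diag(81, 625, 81)·P⁻¹ = [[81, 0, 0], [0, -463, -1088], [0, 544, 1169]].
The requested entry is 1169.

1169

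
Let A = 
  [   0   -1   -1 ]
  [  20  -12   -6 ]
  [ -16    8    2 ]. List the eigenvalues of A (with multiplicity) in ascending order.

-6, -2, -2

Characteristic polynomial: p(r) = r^3 + 10r^2 + 28r + 24 = (r + 2)^2(r + 6).
Roots (with multiplicity): -6, -2, -2.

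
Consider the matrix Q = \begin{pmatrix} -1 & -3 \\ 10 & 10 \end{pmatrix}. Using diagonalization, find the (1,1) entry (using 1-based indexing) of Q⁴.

Characteristic polynomial: s^2 - 9s + 20 = (s - 5)(s - 4), so the eigenvalues are 4, 5.
s=5: eigenvector (1, -2).
s=4: eigenvector (3, -5).
P = [[1, 3], [-2, -5]], D = diag(5, 4), P⁻¹ = [[-5, -3], [2, 1]].
Q⁴ = P·diag(625, 256)·P⁻¹ = [[-1589, -1107], [3690, 2470]].
The requested entry is -1589.

-1589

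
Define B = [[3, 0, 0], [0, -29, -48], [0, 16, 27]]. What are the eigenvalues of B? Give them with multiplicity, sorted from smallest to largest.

-5, 3, 3

Characteristic polynomial: p(λ) = λ^3 - λ^2 - 21λ + 45 = (λ - 3)^2(λ + 5).
Roots (with multiplicity): -5, 3, 3.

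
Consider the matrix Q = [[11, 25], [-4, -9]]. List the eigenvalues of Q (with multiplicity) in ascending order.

Characteristic polynomial: p(λ) = λ^2 - 2λ + 1 = (λ - 1)^2.
Roots (with multiplicity): 1, 1.

1, 1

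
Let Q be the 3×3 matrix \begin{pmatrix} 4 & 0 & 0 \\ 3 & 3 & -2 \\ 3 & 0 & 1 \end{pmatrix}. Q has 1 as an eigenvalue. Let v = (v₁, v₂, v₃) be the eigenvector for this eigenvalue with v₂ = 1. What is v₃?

1

Q − 1I = [[3, 0, 0], [3, 2, -2], [3, 0, 0]].
Solving (Q − 1I)v = 0 gives the eigenspace spanned by (0, 1, 1).
With v₂ = 1, v = (0, 1, 1), so v₃ = 1.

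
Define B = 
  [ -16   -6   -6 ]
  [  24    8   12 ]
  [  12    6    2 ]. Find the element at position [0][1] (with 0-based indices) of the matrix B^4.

Characteristic polynomial: t^3 + 6t^2 - 32 = (t - 2)(t + 4)^2, so the eigenvalues are -4, -4, 2.
t=2: eigenvector (-1, 2, 1).
t=-4: eigenvector (0, 1, -1).
t=-4: eigenvector (1, 0, -2).
P = [[-1, 0, 1], [2, 1, 0], [1, -1, -2]], D = diag(2, -4, -4), P⁻¹ = [[2, 1, 1], [-4, -1, -2], [3, 1, 1]].
B⁴ = P·diag(16, 256, 256)·P⁻¹ = [[736, 240, 240], [-960, -224, -480], [-480, -240, 16]].
The requested entry is 240.

240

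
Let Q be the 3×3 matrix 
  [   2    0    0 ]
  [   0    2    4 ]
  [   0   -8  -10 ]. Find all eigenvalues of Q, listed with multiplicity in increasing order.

-6, -2, 2

Characteristic polynomial: p(t) = t^3 + 6t^2 - 4t - 24 = (t - 2)(t + 2)(t + 6).
Roots (with multiplicity): -6, -2, 2.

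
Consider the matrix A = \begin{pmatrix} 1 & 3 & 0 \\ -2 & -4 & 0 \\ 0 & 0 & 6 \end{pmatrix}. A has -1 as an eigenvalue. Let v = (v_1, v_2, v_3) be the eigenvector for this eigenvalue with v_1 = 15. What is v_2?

-10

A + 1I = [[2, 3, 0], [-2, -3, 0], [0, 0, 7]].
Solving (A + 1I)v = 0 gives the eigenspace spanned by (15, -10, 0).
With v_1 = 15, v = (15, -10, 0), so v_2 = -10.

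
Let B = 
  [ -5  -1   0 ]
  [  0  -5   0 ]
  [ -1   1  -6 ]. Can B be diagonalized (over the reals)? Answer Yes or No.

Characteristic polynomial: p(μ) = μ^3 + 16μ^2 + 85μ + 150 = (μ + 5)^2(μ + 6).
μ = -5 has algebraic multiplicity 2; rank(B + 5I) = 2, so geometric multiplicity = 1.
Geometric multiplicity < algebraic multiplicity, so B is not diagonalizable.

No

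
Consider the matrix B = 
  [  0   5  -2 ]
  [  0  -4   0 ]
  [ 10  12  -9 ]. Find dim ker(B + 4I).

1

B + 4I = [[4, 5, -2], [0, 0, 0], [10, 12, -5]].
This matrix has rank 2, so its null space has dimension 3 − 2 = 1.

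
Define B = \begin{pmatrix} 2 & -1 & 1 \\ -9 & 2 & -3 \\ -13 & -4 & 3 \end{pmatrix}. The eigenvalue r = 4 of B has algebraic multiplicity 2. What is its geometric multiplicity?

B − 4I = [[-2, -1, 1], [-9, -2, -3], [-13, -4, -1]].
This matrix has rank 2, so its null space has dimension 3 − 2 = 1.

1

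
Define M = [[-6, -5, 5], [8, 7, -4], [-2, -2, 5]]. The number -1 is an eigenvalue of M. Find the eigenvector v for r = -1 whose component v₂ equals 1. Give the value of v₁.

M + 1I = [[-5, -5, 5], [8, 8, -4], [-2, -2, 6]].
Solving (M + 1I)v = 0 gives the eigenspace spanned by (-1, 1, 0).
With v₂ = 1, v = (-1, 1, 0), so v₁ = -1.

-1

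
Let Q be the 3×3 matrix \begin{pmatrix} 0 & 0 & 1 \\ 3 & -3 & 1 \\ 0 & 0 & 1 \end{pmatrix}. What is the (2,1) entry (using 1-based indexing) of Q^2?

Characteristic polynomial: t^3 + 2t^2 - 3t = t(t - 1)(t + 3), so the eigenvalues are -3, 0, 1.
t=0: eigenvector (1, 1, 0).
t=-3: eigenvector (0, 1, 0).
t=1: eigenvector (1, 1, 1).
P = [[1, 0, 1], [1, 1, 1], [0, 0, 1]], D = diag(0, -3, 1), P⁻¹ = [[1, 0, -1], [-1, 1, 0], [0, 0, 1]].
Q² = P·diag(0, 9, 1)·P⁻¹ = [[0, 0, 1], [-9, 9, 1], [0, 0, 1]].
The requested entry is -9.

-9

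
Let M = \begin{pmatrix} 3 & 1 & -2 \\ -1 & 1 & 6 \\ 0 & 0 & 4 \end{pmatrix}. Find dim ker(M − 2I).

M − 2I = [[1, 1, -2], [-1, -1, 6], [0, 0, 2]].
This matrix has rank 2, so its null space has dimension 3 − 2 = 1.

1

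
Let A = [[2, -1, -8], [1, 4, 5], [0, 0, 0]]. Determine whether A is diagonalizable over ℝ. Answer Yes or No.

No

Characteristic polynomial: p(t) = t^3 - 6t^2 + 9t = t(t - 3)^2.
t = 3 has algebraic multiplicity 2; rank(A − 3I) = 2, so geometric multiplicity = 1.
Geometric multiplicity < algebraic multiplicity, so A is not diagonalizable.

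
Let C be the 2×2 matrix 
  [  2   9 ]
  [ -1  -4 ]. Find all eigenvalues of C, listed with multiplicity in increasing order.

-1, -1

Characteristic polynomial: p(μ) = μ^2 + 2μ + 1 = (μ + 1)^2.
Roots (with multiplicity): -1, -1.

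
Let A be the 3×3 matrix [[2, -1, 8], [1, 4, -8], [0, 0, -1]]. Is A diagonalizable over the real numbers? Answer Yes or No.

No

Characteristic polynomial: p(μ) = μ^3 - 5μ^2 + 3μ + 9 = (μ - 3)^2(μ + 1).
μ = 3 has algebraic multiplicity 2; rank(A − 3I) = 2, so geometric multiplicity = 1.
Geometric multiplicity < algebraic multiplicity, so A is not diagonalizable.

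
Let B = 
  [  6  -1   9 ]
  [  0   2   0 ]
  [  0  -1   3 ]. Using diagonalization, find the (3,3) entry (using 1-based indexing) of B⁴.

81

Characteristic polynomial: s^3 - 11s^2 + 36s - 36 = (s - 6)(s - 3)(s - 2), so the eigenvalues are 2, 3, 6.
s=6: eigenvector (1, 0, 0).
s=2: eigenvector (-2, 1, 1).
s=3: eigenvector (-3, 0, 1).
P = [[1, -2, -3], [0, 1, 0], [0, 1, 1]], D = diag(6, 2, 3), P⁻¹ = [[1, -1, 3], [0, 1, 0], [0, -1, 1]].
B⁴ = P·diag(1296, 16, 81)·P⁻¹ = [[1296, -1085, 3645], [0, 16, 0], [0, -65, 81]].
The requested entry is 81.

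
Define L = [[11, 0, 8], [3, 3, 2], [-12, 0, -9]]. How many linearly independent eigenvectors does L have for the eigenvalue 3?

L − 3I = [[8, 0, 8], [3, 0, 2], [-12, 0, -12]].
This matrix has rank 2, so its null space has dimension 3 − 2 = 1.

1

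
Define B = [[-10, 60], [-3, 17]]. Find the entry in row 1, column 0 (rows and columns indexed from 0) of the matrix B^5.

Characteristic polynomial: λ^2 - 7λ + 10 = (λ - 5)(λ - 2), so the eigenvalues are 2, 5.
λ=2: eigenvector (5, 1).
λ=5: eigenvector (4, 1).
P = [[5, 4], [1, 1]], D = diag(2, 5), P⁻¹ = [[1, -4], [-1, 5]].
B⁵ = P·diag(32, 3125)·P⁻¹ = [[-12340, 61860], [-3093, 15497]].
The requested entry is -3093.

-3093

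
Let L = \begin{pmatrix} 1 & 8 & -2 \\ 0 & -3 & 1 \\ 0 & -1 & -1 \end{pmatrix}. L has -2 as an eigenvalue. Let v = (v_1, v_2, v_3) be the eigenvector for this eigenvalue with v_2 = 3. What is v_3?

L + 2I = [[3, 8, -2], [0, -1, 1], [0, -1, 1]].
Solving (L + 2I)v = 0 gives the eigenspace spanned by (-6, 3, 3).
With v_2 = 3, v = (-6, 3, 3), so v_3 = 3.

3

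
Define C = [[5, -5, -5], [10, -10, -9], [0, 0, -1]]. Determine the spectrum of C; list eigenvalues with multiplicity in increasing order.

-5, -1, 0

Characteristic polynomial: p(λ) = λ^3 + 6λ^2 + 5λ = λ(λ + 1)(λ + 5).
Roots (with multiplicity): -5, -1, 0.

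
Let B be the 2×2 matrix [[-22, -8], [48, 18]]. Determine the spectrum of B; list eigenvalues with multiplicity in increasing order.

Characteristic polynomial: p(μ) = μ^2 + 4μ - 12 = (μ - 2)(μ + 6).
Roots (with multiplicity): -6, 2.

-6, 2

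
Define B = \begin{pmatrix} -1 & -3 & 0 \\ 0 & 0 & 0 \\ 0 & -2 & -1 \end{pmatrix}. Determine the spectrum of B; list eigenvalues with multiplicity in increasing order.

-1, -1, 0

Characteristic polynomial: p(s) = s^3 + 2s^2 + s = s(s + 1)^2.
Roots (with multiplicity): -1, -1, 0.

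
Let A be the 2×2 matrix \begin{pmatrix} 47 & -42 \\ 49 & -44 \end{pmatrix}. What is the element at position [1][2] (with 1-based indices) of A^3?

Characteristic polynomial: s^2 - 3s - 10 = (s - 5)(s + 2), so the eigenvalues are -2, 5.
s=-2: eigenvector (6, 7).
s=5: eigenvector (1, 1).
P = [[6, 1], [7, 1]], D = diag(-2, 5), P⁻¹ = [[-1, 1], [7, -6]].
A³ = P·diag(-8, 125)·P⁻¹ = [[923, -798], [931, -806]].
The requested entry is -798.

-798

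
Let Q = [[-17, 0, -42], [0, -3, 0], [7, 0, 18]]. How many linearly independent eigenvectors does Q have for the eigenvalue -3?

Q + 3I = [[-14, 0, -42], [0, 0, 0], [7, 0, 21]].
This matrix has rank 1, so its null space has dimension 3 − 1 = 2.

2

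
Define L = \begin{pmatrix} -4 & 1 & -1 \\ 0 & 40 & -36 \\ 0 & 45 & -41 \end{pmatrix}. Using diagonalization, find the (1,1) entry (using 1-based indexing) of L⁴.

256

Characteristic polynomial: s^3 + 5s^2 - 16s - 80 = (s - 4)(s + 4)(s + 5), so the eigenvalues are -5, -4, 4.
s=-4: eigenvector (1, 0, 0).
s=4: eigenvector (0, 1, 1).
s=-5: eigenvector (1, 4, 5).
P = [[1, 0, 1], [0, 1, 4], [0, 1, 5]], D = diag(-4, 4, -5), P⁻¹ = [[1, 1, -1], [0, 5, -4], [0, -1, 1]].
L⁴ = P·diag(256, 256, 625)·P⁻¹ = [[256, -369, 369], [0, -1220, 1476], [0, -1845, 2101]].
The requested entry is 256.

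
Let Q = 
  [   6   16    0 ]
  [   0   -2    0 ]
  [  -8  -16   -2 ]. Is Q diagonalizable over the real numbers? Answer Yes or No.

Characteristic polynomial: p(μ) = μ^3 - 2μ^2 - 20μ - 24 = (μ - 6)(μ + 2)^2.
μ = -2 has algebraic multiplicity 2; rank(Q + 2I) = 1, so geometric multiplicity = 2.
Every eigenvalue has geometric = algebraic multiplicity, so Q is diagonalizable.

Yes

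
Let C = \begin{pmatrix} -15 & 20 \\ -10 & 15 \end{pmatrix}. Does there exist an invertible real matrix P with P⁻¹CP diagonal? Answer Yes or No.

Yes

Characteristic polynomial: p(μ) = μ^2 - 25 = (μ - 5)(μ + 5).
All 2 eigenvalues are distinct, so C is diagonalizable.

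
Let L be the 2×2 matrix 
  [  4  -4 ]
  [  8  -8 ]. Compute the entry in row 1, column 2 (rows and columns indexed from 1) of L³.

-64

Characteristic polynomial: s^2 + 4s = s(s + 4), so the eigenvalues are -4, 0.
s=0: eigenvector (-1, -1).
s=-4: eigenvector (1, 2).
P = [[-1, 1], [-1, 2]], D = diag(0, -4), P⁻¹ = [[-2, 1], [-1, 1]].
L³ = P·diag(0, -64)·P⁻¹ = [[64, -64], [128, -128]].
The requested entry is -64.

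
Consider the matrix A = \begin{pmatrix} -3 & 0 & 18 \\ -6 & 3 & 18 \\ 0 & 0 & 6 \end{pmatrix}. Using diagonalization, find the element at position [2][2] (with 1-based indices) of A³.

27

Characteristic polynomial: λ^3 - 6λ^2 - 9λ + 54 = (λ - 6)(λ - 3)(λ + 3), so the eigenvalues are -3, 3, 6.
λ=-3: eigenvector (1, 1, 0).
λ=3: eigenvector (0, 1, 0).
λ=6: eigenvector (2, 2, 1).
P = [[1, 0, 2], [1, 1, 2], [0, 0, 1]], D = diag(-3, 3, 6), P⁻¹ = [[1, 0, -2], [-1, 1, 0], [0, 0, 1]].
A³ = P·diag(-27, 27, 216)·P⁻¹ = [[-27, 0, 486], [-54, 27, 486], [0, 0, 216]].
The requested entry is 27.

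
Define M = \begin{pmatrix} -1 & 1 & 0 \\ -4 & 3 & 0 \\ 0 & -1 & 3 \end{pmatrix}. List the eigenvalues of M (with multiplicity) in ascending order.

Characteristic polynomial: p(μ) = μ^3 - 5μ^2 + 7μ - 3 = (μ - 3)(μ - 1)^2.
Roots (with multiplicity): 1, 1, 3.

1, 1, 3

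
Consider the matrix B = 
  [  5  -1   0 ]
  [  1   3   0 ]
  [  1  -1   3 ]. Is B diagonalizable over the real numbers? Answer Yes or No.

No

Characteristic polynomial: p(λ) = λ^3 - 11λ^2 + 40λ - 48 = (λ - 4)^2(λ - 3).
λ = 4 has algebraic multiplicity 2; rank(B − 4I) = 2, so geometric multiplicity = 1.
Geometric multiplicity < algebraic multiplicity, so B is not diagonalizable.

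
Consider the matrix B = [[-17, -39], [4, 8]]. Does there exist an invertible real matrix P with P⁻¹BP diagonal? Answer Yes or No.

Yes

Characteristic polynomial: p(μ) = μ^2 + 9μ + 20 = (μ + 4)(μ + 5).
All 2 eigenvalues are distinct, so B is diagonalizable.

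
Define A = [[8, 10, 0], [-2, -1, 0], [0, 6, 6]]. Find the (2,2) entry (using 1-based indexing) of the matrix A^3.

-121

Characteristic polynomial: t^3 - 13t^2 + 54t - 72 = (t - 6)(t - 4)(t - 3), so the eigenvalues are 3, 4, 6.
t=3: eigenvector (-2, 1, -2).
t=4: eigenvector (5, -2, 6).
t=6: eigenvector (0, 0, 1).
P = [[-2, 5, 0], [1, -2, 0], [-2, 6, 1]], D = diag(3, 4, 6), P⁻¹ = [[2, 5, 0], [1, 2, 0], [-2, -2, 1]].
A³ = P·diag(27, 64, 216)·P⁻¹ = [[212, 370, 0], [-74, -121, 0], [-156, 66, 216]].
The requested entry is -121.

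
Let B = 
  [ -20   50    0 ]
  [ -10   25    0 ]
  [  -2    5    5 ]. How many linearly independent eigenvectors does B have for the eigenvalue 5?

1

B − 5I = [[-25, 50, 0], [-10, 20, 0], [-2, 5, 0]].
This matrix has rank 2, so its null space has dimension 3 − 2 = 1.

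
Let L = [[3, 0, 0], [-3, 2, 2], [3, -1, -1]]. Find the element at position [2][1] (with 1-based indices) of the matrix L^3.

Characteristic polynomial: μ^3 - 4μ^2 + 3μ = μ(μ - 3)(μ - 1), so the eigenvalues are 0, 1, 3.
μ=3: eigenvector (1, -1, 1).
μ=0: eigenvector (0, 1, -1).
μ=1: eigenvector (0, 2, -1).
P = [[1, 0, 0], [-1, 1, 2], [1, -1, -1]], D = diag(3, 0, 1), P⁻¹ = [[1, 0, 0], [1, -1, -2], [0, 1, 1]].
L³ = P·diag(27, 0, 1)·P⁻¹ = [[27, 0, 0], [-27, 2, 2], [27, -1, -1]].
The requested entry is -27.

-27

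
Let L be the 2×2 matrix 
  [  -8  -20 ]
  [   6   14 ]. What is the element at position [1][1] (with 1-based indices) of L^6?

-20096

Characteristic polynomial: r^2 - 6r + 8 = (r - 4)(r - 2), so the eigenvalues are 2, 4.
r=2: eigenvector (-2, 1).
r=4: eigenvector (-5, 3).
P = [[-2, -5], [1, 3]], D = diag(2, 4), P⁻¹ = [[-3, -5], [1, 2]].
L⁶ = P·diag(64, 4096)·P⁻¹ = [[-20096, -40320], [12096, 24256]].
The requested entry is -20096.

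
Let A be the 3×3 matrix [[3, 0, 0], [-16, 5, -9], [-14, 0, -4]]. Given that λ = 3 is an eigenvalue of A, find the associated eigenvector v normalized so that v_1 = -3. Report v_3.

A − 3I = [[0, 0, 0], [-16, 2, -9], [-14, 0, -7]].
Solving (A − 3I)v = 0 gives the eigenspace spanned by (-3, 3, 6).
With v_1 = -3, v = (-3, 3, 6), so v_3 = 6.

6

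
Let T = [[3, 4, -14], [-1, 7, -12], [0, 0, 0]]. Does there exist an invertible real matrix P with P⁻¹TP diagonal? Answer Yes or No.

Characteristic polynomial: p(s) = s^3 - 10s^2 + 25s = s(s - 5)^2.
s = 5 has algebraic multiplicity 2; rank(T − 5I) = 2, so geometric multiplicity = 1.
Geometric multiplicity < algebraic multiplicity, so T is not diagonalizable.

No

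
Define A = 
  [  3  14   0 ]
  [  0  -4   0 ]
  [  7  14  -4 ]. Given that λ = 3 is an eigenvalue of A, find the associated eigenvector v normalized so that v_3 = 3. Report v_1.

A − 3I = [[0, 14, 0], [0, -7, 0], [7, 14, -7]].
Solving (A − 3I)v = 0 gives the eigenspace spanned by (3, 0, 3).
With v_3 = 3, v = (3, 0, 3), so v_1 = 3.

3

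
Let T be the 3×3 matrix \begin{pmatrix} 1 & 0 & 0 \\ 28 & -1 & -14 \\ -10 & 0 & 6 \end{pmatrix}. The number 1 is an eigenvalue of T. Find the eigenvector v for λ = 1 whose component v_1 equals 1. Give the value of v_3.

2

T − 1I = [[0, 0, 0], [28, -2, -14], [-10, 0, 5]].
Solving (T − 1I)v = 0 gives the eigenspace spanned by (1, 0, 2).
With v_1 = 1, v = (1, 0, 2), so v_3 = 2.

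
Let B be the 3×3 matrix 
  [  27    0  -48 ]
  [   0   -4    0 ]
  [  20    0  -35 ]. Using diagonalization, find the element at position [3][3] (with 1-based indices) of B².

Characteristic polynomial: r^3 + 12r^2 + 47r + 60 = (r + 3)(r + 4)(r + 5), so the eigenvalues are -5, -4, -3.
r=-3: eigenvector (8, 0, 5).
r=-4: eigenvector (0, 1, 0).
r=-5: eigenvector (-3, 0, -2).
P = [[8, 0, -3], [0, 1, 0], [5, 0, -2]], D = diag(-3, -4, -5), P⁻¹ = [[2, 0, -3], [0, 1, 0], [5, 0, -8]].
B² = P·diag(9, 16, 25)·P⁻¹ = [[-231, 0, 384], [0, 16, 0], [-160, 0, 265]].
The requested entry is 265.

265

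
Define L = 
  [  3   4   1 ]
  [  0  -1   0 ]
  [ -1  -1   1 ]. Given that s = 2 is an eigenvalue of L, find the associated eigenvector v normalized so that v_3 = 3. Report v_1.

L − 2I = [[1, 4, 1], [0, -3, 0], [-1, -1, -1]].
Solving (L − 2I)v = 0 gives the eigenspace spanned by (-3, 0, 3).
With v_3 = 3, v = (-3, 0, 3), so v_1 = -3.

-3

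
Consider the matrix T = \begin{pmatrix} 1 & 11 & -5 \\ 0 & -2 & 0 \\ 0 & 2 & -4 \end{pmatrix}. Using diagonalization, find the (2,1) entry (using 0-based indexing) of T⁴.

Characteristic polynomial: μ^3 + 5μ^2 + 2μ - 8 = (μ - 1)(μ + 2)(μ + 4), so the eigenvalues are -4, -2, 1.
μ=-4: eigenvector (1, 0, 1).
μ=-2: eigenvector (-2, 1, 1).
μ=1: eigenvector (1, 0, 0).
P = [[1, -2, 1], [0, 1, 0], [1, 1, 0]], D = diag(-4, -2, 1), P⁻¹ = [[0, -1, 1], [0, 1, 0], [1, 3, -1]].
T⁴ = P·diag(256, 16, 1)·P⁻¹ = [[1, -285, 255], [0, 16, 0], [0, -240, 256]].
The requested entry is -240.

-240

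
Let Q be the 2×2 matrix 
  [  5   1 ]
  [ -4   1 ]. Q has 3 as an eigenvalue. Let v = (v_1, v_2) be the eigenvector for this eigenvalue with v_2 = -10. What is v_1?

5

Q − 3I = [[2, 1], [-4, -2]].
Solving (Q − 3I)v = 0 gives the eigenspace spanned by (5, -10).
With v_2 = -10, v = (5, -10), so v_1 = 5.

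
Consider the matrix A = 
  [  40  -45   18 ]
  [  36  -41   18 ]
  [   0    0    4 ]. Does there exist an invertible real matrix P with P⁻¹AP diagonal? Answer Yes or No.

Characteristic polynomial: p(r) = r^3 - 3r^2 - 24r + 80 = (r - 4)^2(r + 5).
r = 4 has algebraic multiplicity 2; rank(A − 4I) = 1, so geometric multiplicity = 2.
Every eigenvalue has geometric = algebraic multiplicity, so A is diagonalizable.

Yes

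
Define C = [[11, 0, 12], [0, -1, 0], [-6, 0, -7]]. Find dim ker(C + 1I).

2

C + 1I = [[12, 0, 12], [0, 0, 0], [-6, 0, -6]].
This matrix has rank 1, so its null space has dimension 3 − 1 = 2.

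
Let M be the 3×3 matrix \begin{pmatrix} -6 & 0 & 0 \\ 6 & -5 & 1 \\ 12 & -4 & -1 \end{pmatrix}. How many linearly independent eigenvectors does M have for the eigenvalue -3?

M + 3I = [[-3, 0, 0], [6, -2, 1], [12, -4, 2]].
This matrix has rank 2, so its null space has dimension 3 − 2 = 1.

1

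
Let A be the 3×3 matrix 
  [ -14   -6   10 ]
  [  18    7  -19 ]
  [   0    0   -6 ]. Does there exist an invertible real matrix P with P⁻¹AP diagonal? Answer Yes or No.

Characteristic polynomial: p(μ) = μ^3 + 13μ^2 + 52μ + 60 = (μ + 2)(μ + 5)(μ + 6).
All 3 eigenvalues are distinct, so A is diagonalizable.

Yes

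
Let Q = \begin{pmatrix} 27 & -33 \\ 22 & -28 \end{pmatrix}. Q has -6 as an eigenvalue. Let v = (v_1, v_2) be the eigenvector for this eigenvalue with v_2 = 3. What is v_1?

3

Q + 6I = [[33, -33], [22, -22]].
Solving (Q + 6I)v = 0 gives the eigenspace spanned by (3, 3).
With v_2 = 3, v = (3, 3), so v_1 = 3.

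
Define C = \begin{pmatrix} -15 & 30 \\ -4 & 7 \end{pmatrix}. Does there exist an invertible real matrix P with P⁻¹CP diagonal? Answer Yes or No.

Yes

Characteristic polynomial: p(λ) = λ^2 + 8λ + 15 = (λ + 3)(λ + 5).
All 2 eigenvalues are distinct, so C is diagonalizable.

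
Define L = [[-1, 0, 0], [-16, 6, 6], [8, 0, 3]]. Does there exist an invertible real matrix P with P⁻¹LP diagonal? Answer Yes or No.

Characteristic polynomial: p(s) = s^3 - 8s^2 + 9s + 18 = (s - 6)(s - 3)(s + 1).
All 3 eigenvalues are distinct, so L is diagonalizable.

Yes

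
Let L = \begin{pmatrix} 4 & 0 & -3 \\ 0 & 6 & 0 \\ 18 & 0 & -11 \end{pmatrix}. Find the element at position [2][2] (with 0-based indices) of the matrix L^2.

Characteristic polynomial: t^3 + t^2 - 32t - 60 = (t - 6)(t + 2)(t + 5), so the eigenvalues are -5, -2, 6.
t=-2: eigenvector (1, 0, 2).
t=6: eigenvector (0, 1, 0).
t=-5: eigenvector (1, 0, 3).
P = [[1, 0, 1], [0, 1, 0], [2, 0, 3]], D = diag(-2, 6, -5), P⁻¹ = [[3, 0, -1], [0, 1, 0], [-2, 0, 1]].
L² = P·diag(4, 36, 25)·P⁻¹ = [[-38, 0, 21], [0, 36, 0], [-126, 0, 67]].
The requested entry is 67.

67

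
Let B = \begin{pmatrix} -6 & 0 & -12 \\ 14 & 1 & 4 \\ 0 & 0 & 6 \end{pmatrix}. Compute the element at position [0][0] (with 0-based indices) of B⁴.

Characteristic polynomial: t^3 - t^2 - 36t + 36 = (t - 6)(t - 1)(t + 6), so the eigenvalues are -6, 1, 6.
t=-6: eigenvector (1, -2, 0).
t=1: eigenvector (0, 1, 0).
t=6: eigenvector (-1, -2, 1).
P = [[1, 0, -1], [-2, 1, -2], [0, 0, 1]], D = diag(-6, 1, 6), P⁻¹ = [[1, 0, 1], [2, 1, 4], [0, 0, 1]].
B⁴ = P·diag(1296, 1, 1296)·P⁻¹ = [[1296, 0, 0], [-2590, 1, -5180], [0, 0, 1296]].
The requested entry is 1296.

1296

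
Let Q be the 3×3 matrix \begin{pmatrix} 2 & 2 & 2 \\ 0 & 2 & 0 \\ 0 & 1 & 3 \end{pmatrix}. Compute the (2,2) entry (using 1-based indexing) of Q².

4

Characteristic polynomial: μ^3 - 7μ^2 + 16μ - 12 = (μ - 3)(μ - 2)^2, so the eigenvalues are 2, 2, 3.
μ=2: eigenvector (1, 0, 0).
μ=2: eigenvector (-2, 1, -1).
μ=3: eigenvector (2, 0, 1).
P = [[1, -2, 2], [0, 1, 0], [0, -1, 1]], D = diag(2, 2, 3), P⁻¹ = [[1, 0, -2], [0, 1, 0], [0, 1, 1]].
Q² = P·diag(4, 4, 9)·P⁻¹ = [[4, 10, 10], [0, 4, 0], [0, 5, 9]].
The requested entry is 4.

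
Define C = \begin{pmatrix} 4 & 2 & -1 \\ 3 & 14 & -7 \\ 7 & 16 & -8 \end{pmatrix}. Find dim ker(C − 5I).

1

C − 5I = [[-1, 2, -1], [3, 9, -7], [7, 16, -13]].
This matrix has rank 2, so its null space has dimension 3 − 2 = 1.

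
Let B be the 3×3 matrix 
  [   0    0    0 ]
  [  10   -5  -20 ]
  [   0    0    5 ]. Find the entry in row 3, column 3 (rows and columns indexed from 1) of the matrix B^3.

Characteristic polynomial: r^3 - 25r = r(r - 5)(r + 5), so the eigenvalues are -5, 0, 5.
r=0: eigenvector (1, 2, 0).
r=-5: eigenvector (0, 1, 0).
r=5: eigenvector (0, -2, 1).
P = [[1, 0, 0], [2, 1, -2], [0, 0, 1]], D = diag(0, -5, 5), P⁻¹ = [[1, 0, 0], [-2, 1, 2], [0, 0, 1]].
B³ = P·diag(0, -125, 125)·P⁻¹ = [[0, 0, 0], [250, -125, -500], [0, 0, 125]].
The requested entry is 125.

125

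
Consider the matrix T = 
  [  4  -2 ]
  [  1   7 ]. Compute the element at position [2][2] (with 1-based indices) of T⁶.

77687

Characteristic polynomial: μ^2 - 11μ + 30 = (μ - 6)(μ - 5), so the eigenvalues are 5, 6.
μ=6: eigenvector (1, -1).
μ=5: eigenvector (2, -1).
P = [[1, 2], [-1, -1]], D = diag(6, 5), P⁻¹ = [[-1, -2], [1, 1]].
T⁶ = P·diag(46656, 15625)·P⁻¹ = [[-15406, -62062], [31031, 77687]].
The requested entry is 77687.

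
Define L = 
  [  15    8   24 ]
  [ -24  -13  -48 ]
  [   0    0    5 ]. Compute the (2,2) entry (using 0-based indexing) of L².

25

Characteristic polynomial: r^3 - 7r^2 + 7r + 15 = (r - 5)(r - 3)(r + 1), so the eigenvalues are -1, 3, 5.
r=5: eigenvector (4, -8, 1).
r=3: eigenvector (2, -3, 0).
r=-1: eigenvector (1, -2, 0).
P = [[4, 2, 1], [-8, -3, -2], [1, 0, 0]], D = diag(5, 3, -1), P⁻¹ = [[0, 0, 1], [2, 1, 0], [-3, -2, -4]].
L² = P·diag(25, 9, 1)·P⁻¹ = [[33, 16, 96], [-48, -23, -192], [0, 0, 25]].
The requested entry is 25.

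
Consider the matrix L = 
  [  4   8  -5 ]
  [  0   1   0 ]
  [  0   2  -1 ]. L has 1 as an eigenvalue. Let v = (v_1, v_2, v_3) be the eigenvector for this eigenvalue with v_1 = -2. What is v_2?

2

L − 1I = [[3, 8, -5], [0, 0, 0], [0, 2, -2]].
Solving (L − 1I)v = 0 gives the eigenspace spanned by (-2, 2, 2).
With v_1 = -2, v = (-2, 2, 2), so v_2 = 2.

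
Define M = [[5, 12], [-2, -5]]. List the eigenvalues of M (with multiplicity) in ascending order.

Characteristic polynomial: p(s) = s^2 - 1 = (s - 1)(s + 1).
Roots (with multiplicity): -1, 1.

-1, 1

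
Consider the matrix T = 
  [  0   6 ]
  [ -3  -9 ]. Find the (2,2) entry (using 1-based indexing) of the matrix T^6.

Characteristic polynomial: s^2 + 9s + 18 = (s + 3)(s + 6), so the eigenvalues are -6, -3.
s=-6: eigenvector (1, -1).
s=-3: eigenvector (2, -1).
P = [[1, 2], [-1, -1]], D = diag(-6, -3), P⁻¹ = [[-1, -2], [1, 1]].
T⁶ = P·diag(46656, 729)·P⁻¹ = [[-45198, -91854], [45927, 92583]].
The requested entry is 92583.

92583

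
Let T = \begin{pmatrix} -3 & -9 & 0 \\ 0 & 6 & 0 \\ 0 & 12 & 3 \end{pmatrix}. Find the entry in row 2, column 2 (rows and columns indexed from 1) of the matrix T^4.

Characteristic polynomial: r^3 - 6r^2 - 9r + 54 = (r - 6)(r - 3)(r + 3), so the eigenvalues are -3, 3, 6.
r=6: eigenvector (-1, 1, 4).
r=-3: eigenvector (1, 0, 0).
r=3: eigenvector (0, 0, 1).
P = [[-1, 1, 0], [1, 0, 0], [4, 0, 1]], D = diag(6, -3, 3), P⁻¹ = [[0, 1, 0], [1, 1, 0], [0, -4, 1]].
T⁴ = P·diag(1296, 81, 81)·P⁻¹ = [[81, -1215, 0], [0, 1296, 0], [0, 4860, 81]].
The requested entry is 1296.

1296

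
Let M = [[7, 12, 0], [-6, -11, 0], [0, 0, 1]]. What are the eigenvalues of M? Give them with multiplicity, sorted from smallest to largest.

-5, 1, 1

Characteristic polynomial: p(λ) = λ^3 + 3λ^2 - 9λ + 5 = (λ - 1)^2(λ + 5).
Roots (with multiplicity): -5, 1, 1.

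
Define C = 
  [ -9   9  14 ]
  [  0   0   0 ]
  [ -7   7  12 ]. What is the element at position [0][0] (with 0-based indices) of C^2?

Characteristic polynomial: μ^3 - 3μ^2 - 10μ = μ(μ - 5)(μ + 2), so the eigenvalues are -2, 0, 5.
μ=0: eigenvector (1, 1, 0).
μ=5: eigenvector (1, 0, 1).
μ=-2: eigenvector (-2, 0, -1).
P = [[1, 1, -2], [1, 0, 0], [0, 1, -1]], D = diag(0, 5, -2), P⁻¹ = [[0, 1, 0], [-1, 1, 2], [-1, 1, 1]].
C² = P·diag(0, 25, 4)·P⁻¹ = [[-17, 17, 42], [0, 0, 0], [-21, 21, 46]].
The requested entry is -17.

-17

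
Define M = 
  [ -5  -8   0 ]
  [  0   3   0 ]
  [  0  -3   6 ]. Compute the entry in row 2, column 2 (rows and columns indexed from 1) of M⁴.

Characteristic polynomial: s^3 - 4s^2 - 27s + 90 = (s - 6)(s - 3)(s + 5), so the eigenvalues are -5, 3, 6.
s=-5: eigenvector (1, 0, 0).
s=3: eigenvector (-1, 1, 1).
s=6: eigenvector (0, 0, 1).
P = [[1, -1, 0], [0, 1, 0], [0, 1, 1]], D = diag(-5, 3, 6), P⁻¹ = [[1, 1, 0], [0, 1, 0], [0, -1, 1]].
M⁴ = P·diag(625, 81, 1296)·P⁻¹ = [[625, 544, 0], [0, 81, 0], [0, -1215, 1296]].
The requested entry is 81.

81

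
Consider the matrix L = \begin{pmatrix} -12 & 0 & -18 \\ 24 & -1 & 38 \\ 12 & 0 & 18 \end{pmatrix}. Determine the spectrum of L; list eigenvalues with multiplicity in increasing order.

-1, 0, 6

Characteristic polynomial: p(t) = t^3 - 5t^2 - 6t = t(t - 6)(t + 1).
Roots (with multiplicity): -1, 0, 6.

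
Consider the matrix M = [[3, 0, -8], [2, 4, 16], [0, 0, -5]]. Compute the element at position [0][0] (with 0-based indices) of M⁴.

81

Characteristic polynomial: t^3 - 2t^2 - 23t + 60 = (t - 4)(t - 3)(t + 5), so the eigenvalues are -5, 3, 4.
t=3: eigenvector (1, -2, 0).
t=4: eigenvector (0, 1, 0).
t=-5: eigenvector (1, -2, 1).
P = [[1, 0, 1], [-2, 1, -2], [0, 0, 1]], D = diag(3, 4, -5), P⁻¹ = [[1, 0, -1], [2, 1, 0], [0, 0, 1]].
M⁴ = P·diag(81, 256, 625)·P⁻¹ = [[81, 0, 544], [350, 256, -1088], [0, 0, 625]].
The requested entry is 81.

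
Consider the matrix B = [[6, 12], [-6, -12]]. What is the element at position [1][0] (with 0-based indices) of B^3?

-216

Characteristic polynomial: λ^2 + 6λ = λ(λ + 6), so the eigenvalues are -6, 0.
λ=-6: eigenvector (-1, 1).
λ=0: eigenvector (-2, 1).
P = [[-1, -2], [1, 1]], D = diag(-6, 0), P⁻¹ = [[1, 2], [-1, -1]].
B³ = P·diag(-216, 0)·P⁻¹ = [[216, 432], [-216, -432]].
The requested entry is -216.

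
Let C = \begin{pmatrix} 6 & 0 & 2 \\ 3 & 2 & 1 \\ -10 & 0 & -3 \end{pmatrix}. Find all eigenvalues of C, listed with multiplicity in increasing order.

1, 2, 2

Characteristic polynomial: p(μ) = μ^3 - 5μ^2 + 8μ - 4 = (μ - 2)^2(μ - 1).
Roots (with multiplicity): 1, 2, 2.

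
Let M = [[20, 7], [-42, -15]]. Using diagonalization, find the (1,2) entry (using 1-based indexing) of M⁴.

Characteristic polynomial: t^2 - 5t - 6 = (t - 6)(t + 1), so the eigenvalues are -1, 6.
t=-1: eigenvector (1, -3).
t=6: eigenvector (1, -2).
P = [[1, 1], [-3, -2]], D = diag(-1, 6), P⁻¹ = [[-2, -1], [3, 1]].
M⁴ = P·diag(1, 1296)·P⁻¹ = [[3886, 1295], [-7770, -2589]].
The requested entry is 1295.

1295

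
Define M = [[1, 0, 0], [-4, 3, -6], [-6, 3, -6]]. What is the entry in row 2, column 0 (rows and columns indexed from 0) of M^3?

Characteristic polynomial: r^3 + 2r^2 - 3r = r(r - 1)(r + 3), so the eigenvalues are -3, 0, 1.
r=-3: eigenvector (0, 1, 1).
r=0: eigenvector (0, 2, 1).
r=1: eigenvector (1, 2, 0).
P = [[0, 0, 1], [1, 2, 2], [1, 1, 0]], D = diag(-3, 0, 1), P⁻¹ = [[2, -1, 2], [-2, 1, -1], [1, 0, 0]].
M³ = P·diag(-27, 0, 1)·P⁻¹ = [[1, 0, 0], [-52, 27, -54], [-54, 27, -54]].
The requested entry is -54.

-54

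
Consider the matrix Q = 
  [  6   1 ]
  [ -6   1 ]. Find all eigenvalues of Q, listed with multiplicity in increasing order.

Characteristic polynomial: p(λ) = λ^2 - 7λ + 12 = (λ - 4)(λ - 3).
Roots (with multiplicity): 3, 4.

3, 4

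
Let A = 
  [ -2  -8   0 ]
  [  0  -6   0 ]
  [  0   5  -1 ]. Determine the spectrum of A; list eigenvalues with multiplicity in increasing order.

-6, -2, -1

Characteristic polynomial: p(s) = s^3 + 9s^2 + 20s + 12 = (s + 1)(s + 2)(s + 6).
Roots (with multiplicity): -6, -2, -1.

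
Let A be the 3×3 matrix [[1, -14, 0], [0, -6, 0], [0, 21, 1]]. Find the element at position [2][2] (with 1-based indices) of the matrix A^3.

-216

Characteristic polynomial: μ^3 + 4μ^2 - 11μ + 6 = (μ - 1)^2(μ + 6), so the eigenvalues are -6, 1, 1.
μ=1: eigenvector (1, 0, -2).
μ=-6: eigenvector (2, 1, -3).
μ=1: eigenvector (0, 0, 1).
P = [[1, 2, 0], [0, 1, 0], [-2, -3, 1]], D = diag(1, -6, 1), P⁻¹ = [[1, -2, 0], [0, 1, 0], [2, -1, 1]].
A³ = P·diag(1, -216, 1)·P⁻¹ = [[1, -434, 0], [0, -216, 0], [0, 651, 1]].
The requested entry is -216.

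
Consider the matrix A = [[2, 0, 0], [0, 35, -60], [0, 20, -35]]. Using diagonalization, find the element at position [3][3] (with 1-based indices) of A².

Characteristic polynomial: s^3 - 2s^2 - 25s + 50 = (s - 5)(s - 2)(s + 5), so the eigenvalues are -5, 2, 5.
s=5: eigenvector (0, 2, 1).
s=-5: eigenvector (0, -3, -2).
s=2: eigenvector (1, 0, 0).
P = [[0, 0, 1], [2, -3, 0], [1, -2, 0]], D = diag(5, -5, 2), P⁻¹ = [[0, 2, -3], [0, 1, -2], [1, 0, 0]].
A² = P·diag(25, 25, 4)·P⁻¹ = [[4, 0, 0], [0, 25, 0], [0, 0, 25]].
The requested entry is 25.

25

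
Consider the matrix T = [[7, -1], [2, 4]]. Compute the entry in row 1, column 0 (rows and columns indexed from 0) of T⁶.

62062

Characteristic polynomial: λ^2 - 11λ + 30 = (λ - 6)(λ - 5), so the eigenvalues are 5, 6.
λ=5: eigenvector (-1, -2).
λ=6: eigenvector (1, 1).
P = [[-1, 1], [-2, 1]], D = diag(5, 6), P⁻¹ = [[1, -1], [2, -1]].
T⁶ = P·diag(15625, 46656)·P⁻¹ = [[77687, -31031], [62062, -15406]].
The requested entry is 62062.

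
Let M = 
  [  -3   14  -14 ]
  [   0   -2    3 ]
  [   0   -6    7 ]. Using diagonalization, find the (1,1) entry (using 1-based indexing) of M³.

-27

Characteristic polynomial: r^3 - 2r^2 - 11r + 12 = (r - 4)(r - 1)(r + 3), so the eigenvalues are -3, 1, 4.
r=-3: eigenvector (1, 0, 0).
r=4: eigenvector (2, -1, -2).
r=1: eigenvector (0, 1, 1).
P = [[1, 2, 0], [0, -1, 1], [0, -2, 1]], D = diag(-3, 4, 1), P⁻¹ = [[1, -2, 2], [0, 1, -1], [0, 2, -1]].
M³ = P·diag(-27, 64, 1)·P⁻¹ = [[-27, 182, -182], [0, -62, 63], [0, -126, 127]].
The requested entry is -27.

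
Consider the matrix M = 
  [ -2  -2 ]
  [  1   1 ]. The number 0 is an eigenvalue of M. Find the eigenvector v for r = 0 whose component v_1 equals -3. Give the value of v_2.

3

M = [[-2, -2], [1, 1]].
Solving (M)v = 0 gives the eigenspace spanned by (-3, 3).
With v_1 = -3, v = (-3, 3), so v_2 = 3.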